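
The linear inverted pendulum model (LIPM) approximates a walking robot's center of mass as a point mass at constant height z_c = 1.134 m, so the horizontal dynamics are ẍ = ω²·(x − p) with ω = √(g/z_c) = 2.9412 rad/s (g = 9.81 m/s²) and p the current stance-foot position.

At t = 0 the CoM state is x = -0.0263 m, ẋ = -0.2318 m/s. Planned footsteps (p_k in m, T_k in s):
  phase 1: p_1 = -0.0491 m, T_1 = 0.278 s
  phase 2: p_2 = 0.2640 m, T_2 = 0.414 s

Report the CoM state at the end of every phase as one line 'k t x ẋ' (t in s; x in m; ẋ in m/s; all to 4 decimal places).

1 0.2780 -0.0901 -0.2526
2 0.6920 -0.5191 -2.0697

phase 1: p=-0.0491, T=0.278, ωT=0.817654, cosh=1.353322, sinh=0.911856; start (x,ẋ)=(-0.026300, -0.231800) → end (x,ẋ)=(-0.090109, -0.252552)
phase 2: p=0.2640, T=0.414, ωT=1.217657, cosh=1.837591, sinh=1.541669; start (x,ẋ)=(-0.090109, -0.252552) → end (x,ẋ)=(-0.519086, -2.069742)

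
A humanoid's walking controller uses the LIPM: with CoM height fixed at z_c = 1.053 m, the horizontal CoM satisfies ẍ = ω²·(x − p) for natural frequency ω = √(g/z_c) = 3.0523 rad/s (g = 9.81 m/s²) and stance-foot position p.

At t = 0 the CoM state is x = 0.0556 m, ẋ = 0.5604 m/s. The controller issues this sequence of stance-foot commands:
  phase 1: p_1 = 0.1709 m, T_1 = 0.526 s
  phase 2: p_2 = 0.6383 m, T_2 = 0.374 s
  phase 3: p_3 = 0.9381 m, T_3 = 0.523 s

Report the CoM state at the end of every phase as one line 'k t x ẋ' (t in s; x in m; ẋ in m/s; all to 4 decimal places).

1 0.5260 0.3110 0.6107
2 0.9000 0.3549 -0.3511
3 1.4230 -0.8323 -5.1143

phase 1: p=0.1709, T=0.526, ωT=1.605510, cosh=2.590593, sinh=2.389805; start (x,ẋ)=(0.055600, 0.560400) → end (x,ẋ)=(0.310971, 0.610723)
phase 2: p=0.6383, T=0.374, ωT=1.141560, cosh=1.725485, sinh=1.406165; start (x,ẋ)=(0.310971, 0.610723) → end (x,ẋ)=(0.354853, -0.351113)
phase 3: p=0.9381, T=0.523, ωT=1.596353, cosh=2.568818, sinh=2.366183; start (x,ẋ)=(0.354853, -0.351113) → end (x,ẋ)=(-0.832342, -5.114330)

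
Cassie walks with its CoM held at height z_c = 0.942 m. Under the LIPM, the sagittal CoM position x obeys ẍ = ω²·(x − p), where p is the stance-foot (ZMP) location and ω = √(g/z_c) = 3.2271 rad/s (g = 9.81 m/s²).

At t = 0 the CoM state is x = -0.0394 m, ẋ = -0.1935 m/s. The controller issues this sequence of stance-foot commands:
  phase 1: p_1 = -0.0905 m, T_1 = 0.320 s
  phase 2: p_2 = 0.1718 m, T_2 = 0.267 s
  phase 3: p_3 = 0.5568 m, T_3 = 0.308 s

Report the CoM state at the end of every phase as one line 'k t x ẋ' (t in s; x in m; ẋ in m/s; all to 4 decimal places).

1 0.3200 -0.0832 -0.1040
2 0.5870 -0.2151 -0.9450
3 0.8950 -0.9703 -4.3559

phase 1: p=-0.0905, T=0.320, ωT=1.032672, cosh=1.582307, sinh=1.226253; start (x,ẋ)=(-0.039400, -0.193500) → end (x,ẋ)=(-0.083171, -0.103961)
phase 2: p=0.1718, T=0.267, ωT=0.861636, cosh=1.394750, sinh=0.972279; start (x,ẋ)=(-0.083171, -0.103961) → end (x,ẋ)=(-0.215143, -0.945009)
phase 3: p=0.5568, T=0.308, ωT=0.993947, cosh=1.535995, sinh=1.165882; start (x,ẋ)=(-0.215143, -0.945009) → end (x,ẋ)=(-0.970313, -4.355904)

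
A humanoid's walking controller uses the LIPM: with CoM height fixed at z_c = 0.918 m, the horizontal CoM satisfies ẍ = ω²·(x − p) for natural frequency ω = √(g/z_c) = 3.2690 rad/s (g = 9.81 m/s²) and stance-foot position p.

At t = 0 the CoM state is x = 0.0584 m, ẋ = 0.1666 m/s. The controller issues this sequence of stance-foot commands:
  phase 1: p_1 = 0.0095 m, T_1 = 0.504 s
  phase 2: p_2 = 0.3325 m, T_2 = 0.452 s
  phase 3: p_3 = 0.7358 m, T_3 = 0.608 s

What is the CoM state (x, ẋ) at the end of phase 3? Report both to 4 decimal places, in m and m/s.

phase 1: p=0.0095, T=0.504, ωT=1.647576, cosh=2.693445, sinh=2.500929; start (x,ẋ)=(0.058400, 0.166600) → end (x,ẋ)=(0.268666, 0.848512)
phase 2: p=0.3325, T=0.452, ωT=1.477588, cosh=2.305275, sinh=2.077088; start (x,ẋ)=(0.268666, 0.848512) → end (x,ẋ)=(0.724480, 1.522618)
phase 3: p=0.7358, T=0.608, ωT=1.987552, cosh=3.717339, sinh=3.580308; start (x,ẋ)=(0.724480, 1.522618) → end (x,ẋ)=(2.361337, 5.527595)

x = 2.3613, ẋ = 5.5276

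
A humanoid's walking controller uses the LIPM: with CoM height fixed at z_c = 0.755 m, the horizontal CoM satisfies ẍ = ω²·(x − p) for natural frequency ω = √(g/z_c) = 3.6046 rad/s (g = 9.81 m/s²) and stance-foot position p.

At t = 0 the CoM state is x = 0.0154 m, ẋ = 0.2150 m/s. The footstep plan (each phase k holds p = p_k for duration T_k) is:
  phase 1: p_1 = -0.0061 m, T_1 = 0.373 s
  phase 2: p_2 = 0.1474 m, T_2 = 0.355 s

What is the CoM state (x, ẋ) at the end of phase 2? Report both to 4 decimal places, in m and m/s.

x = 0.4083, ẋ = 1.1045

phase 1: p=-0.0061, T=0.373, ωT=1.344516, cosh=2.048497, sinh=1.787831; start (x,ẋ)=(0.015400, 0.215000) → end (x,ẋ)=(0.144580, 0.578982)
phase 2: p=0.1474, T=0.355, ωT=1.279633, cosh=1.936730, sinh=1.658590; start (x,ẋ)=(0.144580, 0.578982) → end (x,ẋ)=(0.408346, 1.104470)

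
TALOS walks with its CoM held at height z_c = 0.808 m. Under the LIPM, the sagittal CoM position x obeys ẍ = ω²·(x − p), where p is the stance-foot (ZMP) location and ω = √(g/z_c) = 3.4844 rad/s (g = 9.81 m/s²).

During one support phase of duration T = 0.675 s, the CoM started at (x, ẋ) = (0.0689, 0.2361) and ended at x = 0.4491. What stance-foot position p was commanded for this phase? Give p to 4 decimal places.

p = 0.0625

ωT = 3.4844·0.675 = 2.351970; cosh(ωT) = 5.300714, sinh(ωT) = 5.205533
x(T) = p + (x₀−p)·cosh(ωT) + (ẋ₀/ω)·sinh(ωT) ⇒ p·(1 − cosh) = x(T) − x₀·cosh − (ẋ₀/ω)·sinh
numerator   = 0.4491 − (0.0689)·5.300714 − (0.2361/3.4844)·5.205533 = -0.268842
denominator = 1 − 5.300714 = -4.300714
p = -0.268842 / -4.300714 = 0.0625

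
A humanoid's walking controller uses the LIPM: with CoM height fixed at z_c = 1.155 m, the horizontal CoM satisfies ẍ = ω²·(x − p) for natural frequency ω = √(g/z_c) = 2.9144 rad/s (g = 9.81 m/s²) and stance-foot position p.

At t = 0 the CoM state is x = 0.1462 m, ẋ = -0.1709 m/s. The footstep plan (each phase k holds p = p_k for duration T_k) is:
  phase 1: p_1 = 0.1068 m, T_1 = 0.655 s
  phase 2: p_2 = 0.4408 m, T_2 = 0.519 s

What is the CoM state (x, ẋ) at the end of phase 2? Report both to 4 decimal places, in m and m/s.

phase 1: p=0.1068, T=0.655, ωT=1.908932, cosh=3.447059, sinh=3.298821; start (x,ẋ)=(0.146200, -0.170900) → end (x,ẋ)=(0.049172, -0.210308)
phase 2: p=0.4408, T=0.519, ωT=1.512574, cosh=2.379369, sinh=2.159027; start (x,ẋ)=(0.049172, -0.210308) → end (x,ẋ)=(-0.646827, -2.964629)

x = -0.6468, ẋ = -2.9646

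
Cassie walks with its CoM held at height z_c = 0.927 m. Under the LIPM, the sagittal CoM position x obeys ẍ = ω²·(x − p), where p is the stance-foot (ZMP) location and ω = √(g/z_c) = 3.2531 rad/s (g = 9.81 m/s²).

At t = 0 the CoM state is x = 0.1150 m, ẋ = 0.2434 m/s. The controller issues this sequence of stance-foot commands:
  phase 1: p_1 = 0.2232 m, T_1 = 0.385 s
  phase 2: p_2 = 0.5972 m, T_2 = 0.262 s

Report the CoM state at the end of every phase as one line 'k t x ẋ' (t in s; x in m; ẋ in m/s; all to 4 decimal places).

1 0.3850 0.1387 -0.1049
2 0.6470 -0.0692 -1.5764

phase 1: p=0.2232, T=0.385, ωT=1.252444, cosh=1.892344, sinh=1.606538; start (x,ẋ)=(0.115000, 0.243400) → end (x,ẋ)=(0.138651, -0.104882)
phase 2: p=0.5972, T=0.262, ωT=0.852312, cosh=1.385745, sinh=0.959318; start (x,ẋ)=(0.138651, -0.104882) → end (x,ẋ)=(-0.069161, -1.576358)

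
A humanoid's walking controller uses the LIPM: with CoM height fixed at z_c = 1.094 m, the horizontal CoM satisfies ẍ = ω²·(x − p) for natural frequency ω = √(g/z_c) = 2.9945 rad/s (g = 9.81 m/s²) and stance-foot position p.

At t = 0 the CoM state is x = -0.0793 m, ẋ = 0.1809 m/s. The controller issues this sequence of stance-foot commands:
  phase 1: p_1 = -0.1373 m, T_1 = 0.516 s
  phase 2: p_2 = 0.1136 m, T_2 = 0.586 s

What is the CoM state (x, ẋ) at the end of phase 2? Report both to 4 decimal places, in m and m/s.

x = 0.9716, ẋ = 2.6995

phase 1: p=-0.1373, T=0.516, ωT=1.545162, cosh=2.451004, sinh=2.237727; start (x,ẋ)=(-0.079300, 0.180900) → end (x,ẋ)=(0.140041, 0.832037)
phase 2: p=0.1136, T=0.586, ωT=1.754777, cosh=2.977552, sinh=2.804606; start (x,ẋ)=(0.140041, 0.832037) → end (x,ẋ)=(0.971604, 2.699496)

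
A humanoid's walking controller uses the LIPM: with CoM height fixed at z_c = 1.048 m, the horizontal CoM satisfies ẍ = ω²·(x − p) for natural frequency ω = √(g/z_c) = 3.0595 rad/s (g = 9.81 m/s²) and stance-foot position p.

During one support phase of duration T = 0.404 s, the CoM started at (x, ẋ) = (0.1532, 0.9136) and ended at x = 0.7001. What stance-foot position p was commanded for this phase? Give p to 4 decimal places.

ωT = 3.0595·0.404 = 1.236038; cosh(ωT) = 1.866241, sinh(ωT) = 1.575708
x(T) = p + (x₀−p)·cosh(ωT) + (ẋ₀/ω)·sinh(ωT) ⇒ p·(1 − cosh) = x(T) − x₀·cosh − (ẋ₀/ω)·sinh
numerator   = 0.7001 − (0.1532)·1.866241 − (0.9136/3.0595)·1.575708 = -0.056332
denominator = 1 − 1.866241 = -0.866241
p = -0.056332 / -0.866241 = 0.0650

p = 0.0650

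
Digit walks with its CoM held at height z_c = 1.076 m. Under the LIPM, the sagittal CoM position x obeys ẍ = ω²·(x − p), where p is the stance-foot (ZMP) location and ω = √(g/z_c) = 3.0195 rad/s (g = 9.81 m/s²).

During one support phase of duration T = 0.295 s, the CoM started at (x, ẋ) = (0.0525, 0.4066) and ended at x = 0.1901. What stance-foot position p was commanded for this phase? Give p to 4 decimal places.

ωT = 3.0195·0.295 = 0.890752; cosh(ωT) = 1.423655, sinh(ωT) = 1.013308
x(T) = p + (x₀−p)·cosh(ωT) + (ẋ₀/ω)·sinh(ωT) ⇒ p·(1 − cosh) = x(T) − x₀·cosh − (ẋ₀/ω)·sinh
numerator   = 0.1901 − (0.0525)·1.423655 − (0.4066/3.0195)·1.013308 = -0.021092
denominator = 1 − 1.423655 = -0.423655
p = -0.021092 / -0.423655 = 0.0498

p = 0.0498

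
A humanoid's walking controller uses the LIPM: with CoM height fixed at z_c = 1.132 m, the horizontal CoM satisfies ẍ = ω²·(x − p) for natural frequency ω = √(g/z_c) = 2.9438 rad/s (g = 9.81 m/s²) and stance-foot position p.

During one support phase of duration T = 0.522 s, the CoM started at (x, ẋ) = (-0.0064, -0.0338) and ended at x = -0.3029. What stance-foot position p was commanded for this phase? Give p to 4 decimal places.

ωT = 2.9438·0.522 = 1.536664; cosh(ωT) = 2.432075, sinh(ωT) = 2.216978
x(T) = p + (x₀−p)·cosh(ωT) + (ẋ₀/ω)·sinh(ωT) ⇒ p·(1 − cosh) = x(T) − x₀·cosh − (ẋ₀/ω)·sinh
numerator   = -0.3029 − (-0.0064)·2.432075 − (-0.0338/2.9438)·2.216978 = -0.261880
denominator = 1 − 2.432075 = -1.432075
p = -0.261880 / -1.432075 = 0.1829

p = 0.1829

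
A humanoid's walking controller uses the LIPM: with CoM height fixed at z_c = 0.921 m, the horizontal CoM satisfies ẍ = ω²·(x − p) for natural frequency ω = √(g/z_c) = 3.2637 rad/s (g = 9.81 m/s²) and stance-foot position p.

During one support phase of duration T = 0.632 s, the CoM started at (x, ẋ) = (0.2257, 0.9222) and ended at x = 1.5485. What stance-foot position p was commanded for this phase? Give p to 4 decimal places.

p = 0.1492

ωT = 3.2637·0.632 = 2.062658; cosh(ωT) = 3.996985, sinh(ωT) = 3.869870
x(T) = p + (x₀−p)·cosh(ωT) + (ẋ₀/ω)·sinh(ωT) ⇒ p·(1 − cosh) = x(T) − x₀·cosh − (ẋ₀/ω)·sinh
numerator   = 1.5485 − (0.2257)·3.996985 − (0.9222/3.2637)·3.869870 = -0.447101
denominator = 1 − 3.996985 = -2.996985
p = -0.447101 / -2.996985 = 0.1492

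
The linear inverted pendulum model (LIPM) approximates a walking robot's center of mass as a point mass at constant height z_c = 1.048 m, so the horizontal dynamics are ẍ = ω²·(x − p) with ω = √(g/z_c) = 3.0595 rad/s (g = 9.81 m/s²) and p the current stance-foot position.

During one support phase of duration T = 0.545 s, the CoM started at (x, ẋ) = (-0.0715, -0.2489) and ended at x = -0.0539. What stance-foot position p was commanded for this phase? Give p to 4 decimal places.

p = -0.2008

ωT = 3.0595·0.545 = 1.667428; cosh(ωT) = 2.743626, sinh(ωT) = 2.554894
x(T) = p + (x₀−p)·cosh(ωT) + (ẋ₀/ω)·sinh(ωT) ⇒ p·(1 − cosh) = x(T) − x₀·cosh − (ẋ₀/ω)·sinh
numerator   = -0.0539 − (-0.0715)·2.743626 − (-0.2489/3.0595)·2.554894 = 0.350118
denominator = 1 − 2.743626 = -1.743626
p = 0.350118 / -1.743626 = -0.2008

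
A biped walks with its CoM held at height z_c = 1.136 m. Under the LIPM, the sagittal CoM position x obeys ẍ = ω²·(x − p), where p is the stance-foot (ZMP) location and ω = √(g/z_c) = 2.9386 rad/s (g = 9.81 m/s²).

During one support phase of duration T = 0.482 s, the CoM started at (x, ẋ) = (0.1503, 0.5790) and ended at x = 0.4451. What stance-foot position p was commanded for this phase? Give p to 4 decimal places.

p = 0.2242

ωT = 2.9386·0.482 = 1.416405; cosh(ωT) = 2.182430, sinh(ωT) = 1.939845
x(T) = p + (x₀−p)·cosh(ωT) + (ẋ₀/ω)·sinh(ωT) ⇒ p·(1 − cosh) = x(T) − x₀·cosh − (ẋ₀/ω)·sinh
numerator   = 0.4451 − (0.1503)·2.182430 − (0.5790/2.9386)·1.939845 = -0.265132
denominator = 1 − 2.182430 = -1.182430
p = -0.265132 / -1.182430 = 0.2242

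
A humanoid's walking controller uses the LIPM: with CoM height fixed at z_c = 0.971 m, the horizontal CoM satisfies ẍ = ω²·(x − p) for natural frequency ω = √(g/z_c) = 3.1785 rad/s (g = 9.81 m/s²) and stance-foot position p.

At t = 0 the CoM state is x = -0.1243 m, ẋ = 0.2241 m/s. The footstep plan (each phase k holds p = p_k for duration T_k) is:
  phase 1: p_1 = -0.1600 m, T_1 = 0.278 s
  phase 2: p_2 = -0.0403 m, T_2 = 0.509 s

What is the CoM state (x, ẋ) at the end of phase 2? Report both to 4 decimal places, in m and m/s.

phase 1: p=-0.1600, T=0.278, ωT=0.883623, cosh=1.416467, sinh=1.003184; start (x,ẋ)=(-0.124300, 0.224100) → end (x,ẋ)=(-0.038703, 0.431264)
phase 2: p=-0.0403, T=0.509, ωT=1.617857, cosh=2.620297, sinh=2.421974; start (x,ẋ)=(-0.038703, 0.431264) → end (x,ẋ)=(0.292503, 1.142336)

x = 0.2925, ẋ = 1.1423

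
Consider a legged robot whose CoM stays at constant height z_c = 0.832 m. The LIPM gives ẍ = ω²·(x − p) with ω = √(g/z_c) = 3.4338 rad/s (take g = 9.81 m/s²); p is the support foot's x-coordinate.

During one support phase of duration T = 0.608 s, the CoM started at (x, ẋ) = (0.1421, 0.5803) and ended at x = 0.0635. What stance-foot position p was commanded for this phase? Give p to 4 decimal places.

p = 0.3843

ωT = 3.4338·0.608 = 2.087750; cosh(ωT) = 4.095357, sinh(ωT) = 3.971391
x(T) = p + (x₀−p)·cosh(ωT) + (ẋ₀/ω)·sinh(ωT) ⇒ p·(1 − cosh) = x(T) − x₀·cosh − (ẋ₀/ω)·sinh
numerator   = 0.0635 − (0.1421)·4.095357 − (0.5803/3.4338)·3.971391 = -1.189601
denominator = 1 − 4.095357 = -3.095357
p = -1.189601 / -3.095357 = 0.3843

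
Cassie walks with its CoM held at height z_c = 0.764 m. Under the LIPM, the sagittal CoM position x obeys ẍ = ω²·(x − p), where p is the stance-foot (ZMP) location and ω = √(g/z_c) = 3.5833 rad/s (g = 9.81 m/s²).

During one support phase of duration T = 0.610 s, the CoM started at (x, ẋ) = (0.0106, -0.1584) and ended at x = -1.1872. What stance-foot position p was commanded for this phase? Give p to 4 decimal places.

ωT = 3.5833·0.610 = 2.185813; cosh(ωT) = 4.505133, sinh(ωT) = 4.392747
x(T) = p + (x₀−p)·cosh(ωT) + (ẋ₀/ω)·sinh(ωT) ⇒ p·(1 − cosh) = x(T) − x₀·cosh − (ẋ₀/ω)·sinh
numerator   = -1.1872 − (0.0106)·4.505133 − (-0.1584/3.5833)·4.392747 = -1.040773
denominator = 1 − 4.505133 = -3.505133
p = -1.040773 / -3.505133 = 0.2969

p = 0.2969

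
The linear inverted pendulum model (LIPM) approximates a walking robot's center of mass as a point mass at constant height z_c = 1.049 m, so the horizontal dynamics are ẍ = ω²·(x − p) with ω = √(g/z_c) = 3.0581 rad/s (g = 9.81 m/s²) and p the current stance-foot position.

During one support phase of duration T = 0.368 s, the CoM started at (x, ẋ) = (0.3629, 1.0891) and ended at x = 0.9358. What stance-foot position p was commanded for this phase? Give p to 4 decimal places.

p = 0.2463

ωT = 3.0581·0.368 = 1.125381; cosh(ωT) = 1.702959, sinh(ωT) = 1.378431
x(T) = p + (x₀−p)·cosh(ωT) + (ẋ₀/ω)·sinh(ωT) ⇒ p·(1 − cosh) = x(T) − x₀·cosh − (ẋ₀/ω)·sinh
numerator   = 0.9358 − (0.3629)·1.702959 − (1.0891/3.0581)·1.378431 = -0.173113
denominator = 1 − 1.702959 = -0.702959
p = -0.173113 / -0.702959 = 0.2463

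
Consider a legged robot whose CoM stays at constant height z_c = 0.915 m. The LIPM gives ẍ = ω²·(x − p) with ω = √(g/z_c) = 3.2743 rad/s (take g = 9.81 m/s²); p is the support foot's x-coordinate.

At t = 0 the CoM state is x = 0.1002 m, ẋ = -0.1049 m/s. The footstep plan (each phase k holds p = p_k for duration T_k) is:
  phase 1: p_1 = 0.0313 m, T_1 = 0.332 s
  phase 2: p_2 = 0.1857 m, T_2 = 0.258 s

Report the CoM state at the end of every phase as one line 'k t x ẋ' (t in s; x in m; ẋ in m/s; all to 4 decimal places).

1 0.3320 0.1030 0.1232
2 0.5900 0.1074 -0.0871

phase 1: p=0.0313, T=0.332, ωT=1.087068, cosh=1.651384, sinh=1.314181; start (x,ẋ)=(0.100200, -0.104900) → end (x,ẋ)=(0.102977, 0.123248)
phase 2: p=0.1857, T=0.258, ωT=0.844769, cosh=1.378549, sinh=0.948892; start (x,ẋ)=(0.102977, 0.123248) → end (x,ẋ)=(0.107380, -0.087112)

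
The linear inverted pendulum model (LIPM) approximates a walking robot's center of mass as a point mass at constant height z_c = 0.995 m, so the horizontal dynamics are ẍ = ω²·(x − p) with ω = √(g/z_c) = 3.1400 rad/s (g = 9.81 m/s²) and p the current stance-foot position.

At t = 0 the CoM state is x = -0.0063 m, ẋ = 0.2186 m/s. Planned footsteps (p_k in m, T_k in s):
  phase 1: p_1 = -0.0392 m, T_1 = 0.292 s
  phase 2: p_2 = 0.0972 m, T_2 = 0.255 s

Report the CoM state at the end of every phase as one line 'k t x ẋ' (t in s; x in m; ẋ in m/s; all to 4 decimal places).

phase 1: p=-0.0392, T=0.292, ωT=0.916880, cosh=1.450619, sinh=1.050855; start (x,ẋ)=(-0.006300, 0.218600) → end (x,ẋ)=(0.081684, 0.425665)
phase 2: p=0.0972, T=0.255, ωT=0.800700, cosh=1.338057, sinh=0.889042; start (x,ẋ)=(0.081684, 0.425665) → end (x,ẋ)=(0.196959, 0.526248)

1 0.2920 0.0817 0.4257
2 0.5470 0.1970 0.5262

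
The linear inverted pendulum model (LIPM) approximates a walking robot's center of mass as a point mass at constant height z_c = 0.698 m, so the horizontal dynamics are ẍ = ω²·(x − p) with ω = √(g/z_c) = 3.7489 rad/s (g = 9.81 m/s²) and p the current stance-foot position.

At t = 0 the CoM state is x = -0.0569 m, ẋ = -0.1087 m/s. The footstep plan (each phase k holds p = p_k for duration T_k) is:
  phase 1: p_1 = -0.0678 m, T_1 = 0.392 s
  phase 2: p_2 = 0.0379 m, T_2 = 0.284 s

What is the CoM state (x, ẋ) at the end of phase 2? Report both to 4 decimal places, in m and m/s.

x = -0.2461, ẋ = -0.9398

phase 1: p=-0.0678, T=0.392, ωT=1.469569, cosh=2.288692, sinh=2.058668; start (x,ẋ)=(-0.056900, -0.108700) → end (x,ẋ)=(-0.102545, -0.164658)
phase 2: p=0.0379, T=0.284, ωT=1.064688, cosh=1.622384, sinh=1.277549; start (x,ẋ)=(-0.102545, -0.164658) → end (x,ẋ)=(-0.246067, -0.939784)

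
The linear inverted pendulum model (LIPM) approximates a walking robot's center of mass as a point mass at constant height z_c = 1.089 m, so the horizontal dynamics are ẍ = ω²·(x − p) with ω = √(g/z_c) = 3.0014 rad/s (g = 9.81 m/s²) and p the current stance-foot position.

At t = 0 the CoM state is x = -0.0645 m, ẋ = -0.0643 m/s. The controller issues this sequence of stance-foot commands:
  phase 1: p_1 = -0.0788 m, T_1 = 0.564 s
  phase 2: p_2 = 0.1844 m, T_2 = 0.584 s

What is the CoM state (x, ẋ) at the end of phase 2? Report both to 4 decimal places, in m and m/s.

x = -0.7090, ẋ = -2.5479

phase 1: p=-0.0788, T=0.564, ωT=1.692790, cosh=2.809313, sinh=2.625307; start (x,ẋ)=(-0.064500, -0.064300) → end (x,ẋ)=(-0.094870, -0.067961)
phase 2: p=0.1844, T=0.584, ωT=1.752818, cosh=2.972062, sinh=2.798777; start (x,ẋ)=(-0.094870, -0.067961) → end (x,ẋ)=(-0.708979, -2.547918)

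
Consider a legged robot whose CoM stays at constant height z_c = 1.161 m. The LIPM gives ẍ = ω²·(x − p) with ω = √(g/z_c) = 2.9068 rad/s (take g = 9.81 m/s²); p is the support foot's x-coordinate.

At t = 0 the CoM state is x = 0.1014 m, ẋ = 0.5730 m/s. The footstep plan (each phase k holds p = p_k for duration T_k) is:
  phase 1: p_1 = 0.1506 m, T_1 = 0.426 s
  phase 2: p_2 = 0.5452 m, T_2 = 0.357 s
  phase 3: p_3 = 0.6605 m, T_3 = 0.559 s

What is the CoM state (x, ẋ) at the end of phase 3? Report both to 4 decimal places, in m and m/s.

x = 1.1694, ẋ = 1.6396

phase 1: p=0.1506, T=0.426, ωT=1.238297, cosh=1.869805, sinh=1.579928; start (x,ẋ)=(0.101400, 0.573000) → end (x,ẋ)=(0.370047, 0.845446)
phase 2: p=0.5452, T=0.357, ωT=1.037728, cosh=1.588527, sinh=1.234268; start (x,ẋ)=(0.370047, 0.845446) → end (x,ẋ)=(0.625953, 0.714605)
phase 3: p=0.6605, T=0.559, ωT=1.624901, cosh=2.637424, sinh=2.440493; start (x,ẋ)=(0.625953, 0.714605) → end (x,ẋ)=(1.169354, 1.639642)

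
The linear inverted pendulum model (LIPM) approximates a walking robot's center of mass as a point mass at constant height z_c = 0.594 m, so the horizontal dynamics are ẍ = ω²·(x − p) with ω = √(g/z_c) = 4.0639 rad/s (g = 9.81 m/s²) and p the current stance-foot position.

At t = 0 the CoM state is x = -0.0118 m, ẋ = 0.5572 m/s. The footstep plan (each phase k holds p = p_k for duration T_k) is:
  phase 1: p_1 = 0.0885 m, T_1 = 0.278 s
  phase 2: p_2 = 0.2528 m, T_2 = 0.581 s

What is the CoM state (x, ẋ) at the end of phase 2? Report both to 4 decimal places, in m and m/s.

x = -0.0256, ẋ = -1.0392

phase 1: p=0.0885, T=0.278, ωT=1.129764, cosh=1.709018, sinh=1.385909; start (x,ẋ)=(-0.011800, 0.557200) → end (x,ẋ)=(0.107107, 0.387356)
phase 2: p=0.2528, T=0.581, ωT=2.361126, cosh=5.348598, sinh=5.254284; start (x,ẋ)=(0.107107, 0.387356) → end (x,ẋ)=(-0.025635, -1.039156)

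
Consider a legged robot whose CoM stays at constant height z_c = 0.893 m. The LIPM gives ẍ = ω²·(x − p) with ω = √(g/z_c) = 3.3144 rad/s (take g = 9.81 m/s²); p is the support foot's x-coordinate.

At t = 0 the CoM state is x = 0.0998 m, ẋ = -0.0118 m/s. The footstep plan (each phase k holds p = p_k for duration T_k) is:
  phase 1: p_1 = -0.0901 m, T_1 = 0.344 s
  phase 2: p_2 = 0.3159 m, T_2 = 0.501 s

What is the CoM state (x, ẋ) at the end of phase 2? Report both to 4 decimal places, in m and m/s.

x = 0.7482, ẋ = 1.6495

phase 1: p=-0.0901, T=0.344, ωT=1.140154, cosh=1.723509, sinh=1.403739; start (x,ẋ)=(0.099800, -0.011800) → end (x,ẋ)=(0.232197, 0.863183)
phase 2: p=0.3159, T=0.501, ωT=1.660514, cosh=2.726029, sinh=2.535988; start (x,ẋ)=(0.232197, 0.863183) → end (x,ẋ)=(0.748180, 1.649512)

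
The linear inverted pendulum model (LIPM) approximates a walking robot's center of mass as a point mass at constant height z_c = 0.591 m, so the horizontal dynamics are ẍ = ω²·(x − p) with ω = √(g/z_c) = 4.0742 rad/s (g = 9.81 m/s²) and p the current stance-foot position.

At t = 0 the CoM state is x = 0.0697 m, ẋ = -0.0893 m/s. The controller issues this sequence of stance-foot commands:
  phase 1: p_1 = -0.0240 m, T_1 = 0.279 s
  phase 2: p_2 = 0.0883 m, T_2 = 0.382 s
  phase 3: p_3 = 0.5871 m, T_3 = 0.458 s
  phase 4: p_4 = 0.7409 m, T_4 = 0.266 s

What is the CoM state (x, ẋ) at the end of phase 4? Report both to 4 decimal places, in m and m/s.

x = 0.7551, ẋ = 0.3797

phase 1: p=-0.0240, T=0.279, ωT=1.136702, cosh=1.718674, sinh=1.397799; start (x,ẋ)=(0.069700, -0.089300) → end (x,ẋ)=(0.106402, 0.380136)
phase 2: p=0.0883, T=0.382, ωT=1.556344, cosh=2.476181, sinh=2.265276; start (x,ẋ)=(0.106402, 0.380136) → end (x,ẋ)=(0.344482, 1.108353)
phase 3: p=0.5871, T=0.458, ωT=1.865984, cosh=3.308516, sinh=3.153773; start (x,ẋ)=(0.344482, 1.108353) → end (x,ẋ)=(0.642352, 0.549578)
phase 4: p=0.7409, T=0.266, ωT=1.083737, cosh=1.647017, sinh=1.308688; start (x,ẋ)=(0.642352, 0.549578) → end (x,ẋ)=(0.755121, 0.379720)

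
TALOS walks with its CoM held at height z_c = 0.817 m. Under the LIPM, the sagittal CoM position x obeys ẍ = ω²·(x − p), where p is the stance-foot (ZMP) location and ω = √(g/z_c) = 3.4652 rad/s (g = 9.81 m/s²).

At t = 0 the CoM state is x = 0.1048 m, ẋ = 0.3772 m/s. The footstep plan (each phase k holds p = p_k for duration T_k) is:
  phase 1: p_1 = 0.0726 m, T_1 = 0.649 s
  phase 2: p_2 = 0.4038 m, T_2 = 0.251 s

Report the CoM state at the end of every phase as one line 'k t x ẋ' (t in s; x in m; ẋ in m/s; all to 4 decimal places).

1 0.6490 0.7370 2.3302
2 0.9000 1.5326 4.4042

phase 1: p=0.0726, T=0.649, ωT=2.248915, cosh=4.791479, sinh=4.685966; start (x,ẋ)=(0.104800, 0.377200) → end (x,ẋ)=(0.736971, 2.330204)
phase 2: p=0.4038, T=0.251, ωT=0.869765, cosh=1.402700, sinh=0.983650; start (x,ẋ)=(0.736971, 2.330204) → end (x,ẋ)=(1.532603, 4.404204)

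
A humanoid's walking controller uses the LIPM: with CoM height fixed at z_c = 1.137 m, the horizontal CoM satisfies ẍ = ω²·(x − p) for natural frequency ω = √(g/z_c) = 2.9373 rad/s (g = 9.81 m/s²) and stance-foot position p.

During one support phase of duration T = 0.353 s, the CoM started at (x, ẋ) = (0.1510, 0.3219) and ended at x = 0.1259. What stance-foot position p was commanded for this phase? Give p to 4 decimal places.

ωT = 2.9373·0.353 = 1.036867; cosh(ωT) = 1.587465, sinh(ωT) = 1.232901
x(T) = p + (x₀−p)·cosh(ωT) + (ẋ₀/ω)·sinh(ωT) ⇒ p·(1 − cosh) = x(T) − x₀·cosh − (ẋ₀/ω)·sinh
numerator   = 0.1259 − (0.1510)·1.587465 − (0.3219/2.9373)·1.232901 = -0.248921
denominator = 1 − 1.587465 = -0.587465
p = -0.248921 / -0.587465 = 0.4237

p = 0.4237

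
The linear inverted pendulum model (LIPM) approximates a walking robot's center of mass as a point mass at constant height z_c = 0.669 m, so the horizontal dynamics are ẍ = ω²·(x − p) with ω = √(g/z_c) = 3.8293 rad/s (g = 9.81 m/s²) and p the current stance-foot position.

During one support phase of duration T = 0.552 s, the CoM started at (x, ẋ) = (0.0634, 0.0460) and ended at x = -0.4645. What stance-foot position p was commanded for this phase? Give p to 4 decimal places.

ωT = 3.8293·0.552 = 2.113774; cosh(ωT) = 4.200103, sinh(ωT) = 4.079322
x(T) = p + (x₀−p)·cosh(ωT) + (ẋ₀/ω)·sinh(ωT) ⇒ p·(1 − cosh) = x(T) − x₀·cosh − (ẋ₀/ω)·sinh
numerator   = -0.4645 − (0.0634)·4.200103 − (0.0460/3.8293)·4.079322 = -0.779790
denominator = 1 − 4.200103 = -3.200103
p = -0.779790 / -3.200103 = 0.2437

p = 0.2437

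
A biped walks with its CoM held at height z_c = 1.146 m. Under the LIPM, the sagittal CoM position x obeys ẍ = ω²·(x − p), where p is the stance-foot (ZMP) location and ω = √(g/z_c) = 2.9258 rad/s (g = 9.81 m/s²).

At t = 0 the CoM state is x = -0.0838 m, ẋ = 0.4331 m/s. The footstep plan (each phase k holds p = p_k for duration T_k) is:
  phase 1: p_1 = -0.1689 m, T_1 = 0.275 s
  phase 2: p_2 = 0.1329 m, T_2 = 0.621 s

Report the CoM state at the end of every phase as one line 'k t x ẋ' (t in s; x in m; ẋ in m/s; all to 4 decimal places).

phase 1: p=-0.1689, T=0.275, ωT=0.804595, cosh=1.341530, sinh=0.894261; start (x,ẋ)=(-0.083800, 0.433100) → end (x,ẋ)=(0.077640, 0.803675)
phase 2: p=0.1329, T=0.621, ωT=1.816922, cosh=3.157707, sinh=2.995182; start (x,ẋ)=(0.077640, 0.803675) → end (x,ẋ)=(0.781137, 2.053507)

1 0.2750 0.0776 0.8037
2 0.8960 0.7811 2.0535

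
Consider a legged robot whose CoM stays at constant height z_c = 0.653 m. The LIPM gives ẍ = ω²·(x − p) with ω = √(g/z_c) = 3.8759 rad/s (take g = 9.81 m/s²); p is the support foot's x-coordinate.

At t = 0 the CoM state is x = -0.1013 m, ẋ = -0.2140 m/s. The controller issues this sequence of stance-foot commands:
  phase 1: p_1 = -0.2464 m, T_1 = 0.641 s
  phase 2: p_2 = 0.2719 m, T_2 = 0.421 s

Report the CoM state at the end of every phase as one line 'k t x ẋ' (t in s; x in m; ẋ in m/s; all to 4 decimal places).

phase 1: p=-0.2464, T=0.641, ωT=2.484452, cosh=6.038958, sinh=5.955587; start (x,ẋ)=(-0.101300, -0.214000) → end (x,ẋ)=(0.301027, 2.057044)
phase 2: p=0.2719, T=0.421, ωT=1.631754, cosh=2.654210, sinh=2.458624; start (x,ẋ)=(0.301027, 2.057044) → end (x,ẋ)=(1.654067, 5.737390)

1 0.6410 0.3010 2.0570
2 1.0620 1.6541 5.7374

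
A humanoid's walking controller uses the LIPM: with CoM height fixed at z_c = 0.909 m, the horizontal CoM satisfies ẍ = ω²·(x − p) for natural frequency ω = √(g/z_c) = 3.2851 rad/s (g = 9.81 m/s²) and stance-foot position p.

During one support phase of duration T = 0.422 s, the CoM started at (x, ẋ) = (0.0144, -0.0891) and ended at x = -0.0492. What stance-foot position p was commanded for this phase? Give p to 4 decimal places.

ωT = 3.2851·0.422 = 1.386312; cosh(ωT) = 2.125033, sinh(ωT) = 1.875038
x(T) = p + (x₀−p)·cosh(ωT) + (ẋ₀/ω)·sinh(ωT) ⇒ p·(1 − cosh) = x(T) − x₀·cosh − (ẋ₀/ω)·sinh
numerator   = -0.0492 − (0.0144)·2.125033 − (-0.0891/3.2851)·1.875038 = -0.028945
denominator = 1 − 2.125033 = -1.125033
p = -0.028945 / -1.125033 = 0.0257

p = 0.0257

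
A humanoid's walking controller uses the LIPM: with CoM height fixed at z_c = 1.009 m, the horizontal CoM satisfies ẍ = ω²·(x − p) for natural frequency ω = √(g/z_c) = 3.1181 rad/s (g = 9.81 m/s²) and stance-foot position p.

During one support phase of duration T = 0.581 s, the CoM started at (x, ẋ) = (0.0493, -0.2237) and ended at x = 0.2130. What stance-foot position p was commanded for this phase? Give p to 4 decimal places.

ωT = 3.1181·0.581 = 1.811616; cosh(ωT) = 3.141860, sinh(ωT) = 2.978470
x(T) = p + (x₀−p)·cosh(ωT) + (ẋ₀/ω)·sinh(ωT) ⇒ p·(1 − cosh) = x(T) − x₀·cosh − (ẋ₀/ω)·sinh
numerator   = 0.2130 − (0.0493)·3.141860 − (-0.2237/3.1181)·2.978470 = 0.271789
denominator = 1 − 3.141860 = -2.141860
p = 0.271789 / -2.141860 = -0.1269

p = -0.1269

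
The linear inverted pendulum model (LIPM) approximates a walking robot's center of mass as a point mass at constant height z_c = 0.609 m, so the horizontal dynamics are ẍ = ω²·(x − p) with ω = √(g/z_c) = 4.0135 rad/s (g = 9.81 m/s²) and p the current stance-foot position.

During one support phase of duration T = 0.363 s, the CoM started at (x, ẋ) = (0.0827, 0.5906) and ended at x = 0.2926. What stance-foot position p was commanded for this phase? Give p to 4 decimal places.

p = 0.1530

ωT = 4.0135·0.363 = 1.456900; cosh(ωT) = 2.262796, sinh(ωT) = 2.029838
x(T) = p + (x₀−p)·cosh(ωT) + (ẋ₀/ω)·sinh(ωT) ⇒ p·(1 − cosh) = x(T) − x₀·cosh − (ẋ₀/ω)·sinh
numerator   = 0.2926 − (0.0827)·2.262796 − (0.5906/4.0135)·2.029838 = -0.193231
denominator = 1 − 2.262796 = -1.262796
p = -0.193231 / -1.262796 = 0.1530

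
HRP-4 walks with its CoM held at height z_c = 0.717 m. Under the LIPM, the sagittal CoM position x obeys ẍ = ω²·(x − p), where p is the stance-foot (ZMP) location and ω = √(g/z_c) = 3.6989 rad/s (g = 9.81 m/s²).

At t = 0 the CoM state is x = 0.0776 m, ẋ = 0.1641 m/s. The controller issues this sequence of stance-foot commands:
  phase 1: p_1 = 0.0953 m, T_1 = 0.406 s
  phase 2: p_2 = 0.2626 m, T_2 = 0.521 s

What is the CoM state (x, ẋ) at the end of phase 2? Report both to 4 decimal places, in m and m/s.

phase 1: p=0.0953, T=0.406, ωT=1.501753, cosh=2.356147, sinh=2.133407; start (x,ẋ)=(0.077600, 0.164100) → end (x,ẋ)=(0.148244, 0.246968)
phase 2: p=0.2626, T=0.521, ωT=1.927127, cosh=3.507655, sinh=3.362089; start (x,ẋ)=(0.148244, 0.246968) → end (x,ẋ)=(0.085958, -0.555857)

x = 0.0860, ẋ = -0.5559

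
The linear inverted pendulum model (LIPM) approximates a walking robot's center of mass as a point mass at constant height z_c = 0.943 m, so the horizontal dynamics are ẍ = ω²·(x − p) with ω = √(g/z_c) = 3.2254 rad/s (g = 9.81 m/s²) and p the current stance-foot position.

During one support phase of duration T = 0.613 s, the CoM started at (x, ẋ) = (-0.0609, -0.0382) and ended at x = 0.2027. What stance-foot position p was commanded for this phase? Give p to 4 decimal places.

ωT = 3.2254·0.613 = 1.977170; cosh(ωT) = 3.680368, sinh(ωT) = 3.541908
x(T) = p + (x₀−p)·cosh(ωT) + (ẋ₀/ω)·sinh(ωT) ⇒ p·(1 − cosh) = x(T) − x₀·cosh − (ẋ₀/ω)·sinh
numerator   = 0.2027 − (-0.0609)·3.680368 − (-0.0382/3.2254)·3.541908 = 0.468783
denominator = 1 − 3.680368 = -2.680368
p = 0.468783 / -2.680368 = -0.1749

p = -0.1749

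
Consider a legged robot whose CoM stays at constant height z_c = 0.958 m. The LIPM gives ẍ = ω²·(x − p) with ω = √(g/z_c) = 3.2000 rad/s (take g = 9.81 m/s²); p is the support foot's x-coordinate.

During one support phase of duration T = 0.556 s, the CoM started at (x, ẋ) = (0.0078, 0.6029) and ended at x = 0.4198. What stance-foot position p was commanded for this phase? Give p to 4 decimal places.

ωT = 3.2000·0.556 = 1.779200; cosh(ωT) = 3.046944, sinh(ωT) = 2.878171
x(T) = p + (x₀−p)·cosh(ωT) + (ẋ₀/ω)·sinh(ωT) ⇒ p·(1 − cosh) = x(T) − x₀·cosh − (ẋ₀/ω)·sinh
numerator   = 0.4198 − (0.0078)·3.046944 − (0.6029/3.2000)·2.878171 = -0.146232
denominator = 1 − 3.046944 = -2.046944
p = -0.146232 / -2.046944 = 0.0714

p = 0.0714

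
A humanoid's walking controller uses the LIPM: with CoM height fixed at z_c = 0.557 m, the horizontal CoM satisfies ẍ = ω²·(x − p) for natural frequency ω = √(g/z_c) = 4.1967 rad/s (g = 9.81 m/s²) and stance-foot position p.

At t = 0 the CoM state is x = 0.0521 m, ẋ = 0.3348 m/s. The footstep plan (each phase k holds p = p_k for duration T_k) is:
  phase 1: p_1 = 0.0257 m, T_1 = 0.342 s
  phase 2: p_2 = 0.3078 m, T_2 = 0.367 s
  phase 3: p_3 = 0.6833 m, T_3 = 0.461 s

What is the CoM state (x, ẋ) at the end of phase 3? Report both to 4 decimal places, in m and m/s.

x = 1.9989, ẋ = 5.7873

phase 1: p=0.0257, T=0.342, ωT=1.435271, cosh=2.219418, sinh=1.981367; start (x,ẋ)=(0.052100, 0.334800) → end (x,ẋ)=(0.242360, 0.962582)
phase 2: p=0.3078, T=0.367, ωT=1.540189, cosh=2.439906, sinh=2.225565; start (x,ẋ)=(0.242360, 0.962582) → end (x,ẋ)=(0.658603, 1.737400)
phase 3: p=0.6833, T=0.461, ωT=1.934679, cosh=3.533145, sinh=3.388675; start (x,ẋ)=(0.658603, 1.737400) → end (x,ẋ)=(1.998926, 5.787264)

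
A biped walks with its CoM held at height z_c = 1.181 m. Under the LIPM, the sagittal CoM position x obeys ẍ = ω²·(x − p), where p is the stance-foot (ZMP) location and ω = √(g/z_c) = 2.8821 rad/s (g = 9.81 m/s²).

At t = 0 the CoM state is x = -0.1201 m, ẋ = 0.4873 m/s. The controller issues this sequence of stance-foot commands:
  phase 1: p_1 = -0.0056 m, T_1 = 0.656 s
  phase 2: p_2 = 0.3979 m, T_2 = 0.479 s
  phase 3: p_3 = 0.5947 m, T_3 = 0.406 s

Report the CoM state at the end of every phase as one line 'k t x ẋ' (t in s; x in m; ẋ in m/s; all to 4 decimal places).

phase 1: p=-0.0056, T=0.656, ωT=1.890658, cosh=3.387348, sinh=3.236375; start (x,ẋ)=(-0.120100, 0.487300) → end (x,ẋ)=(0.153749, 0.582649)
phase 2: p=0.3979, T=0.479, ωT=1.380526, cosh=2.114219, sinh=1.862773; start (x,ẋ)=(0.153749, 0.582649) → end (x,ẋ)=(0.258292, -0.078925)
phase 3: p=0.5947, T=0.406, ωT=1.170133, cosh=1.766373, sinh=1.456047; start (x,ẋ)=(0.258292, -0.078925) → end (x,ẋ)=(-0.039396, -1.551140)

1 0.6560 0.1537 0.5826
2 1.1350 0.2583 -0.0789
3 1.5410 -0.0394 -1.5511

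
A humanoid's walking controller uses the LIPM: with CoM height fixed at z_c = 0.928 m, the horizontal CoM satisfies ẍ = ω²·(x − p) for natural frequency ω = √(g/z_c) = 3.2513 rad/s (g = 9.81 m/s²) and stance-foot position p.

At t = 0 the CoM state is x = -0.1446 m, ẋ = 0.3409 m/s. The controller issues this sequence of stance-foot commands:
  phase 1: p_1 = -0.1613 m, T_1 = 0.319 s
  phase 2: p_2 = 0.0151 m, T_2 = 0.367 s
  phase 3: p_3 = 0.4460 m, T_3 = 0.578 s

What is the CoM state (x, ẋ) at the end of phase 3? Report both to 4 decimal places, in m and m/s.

x = 0.7954, ẋ = 1.3812

phase 1: p=-0.1613, T=0.319, ωT=1.037165, cosh=1.587832, sinh=1.233374; start (x,ẋ)=(-0.144600, 0.340900) → end (x,ẋ)=(-0.005463, 0.608260)
phase 2: p=0.0151, T=0.367, ωT=1.193227, cosh=1.800474, sinh=1.497232; start (x,ẋ)=(-0.005463, 0.608260) → end (x,ẋ)=(0.258182, 0.995055)
phase 3: p=0.4460, T=0.578, ωT=1.879251, cosh=3.350653, sinh=3.197948; start (x,ẋ)=(0.258182, 0.995055) → end (x,ẋ)=(0.795412, 1.381242)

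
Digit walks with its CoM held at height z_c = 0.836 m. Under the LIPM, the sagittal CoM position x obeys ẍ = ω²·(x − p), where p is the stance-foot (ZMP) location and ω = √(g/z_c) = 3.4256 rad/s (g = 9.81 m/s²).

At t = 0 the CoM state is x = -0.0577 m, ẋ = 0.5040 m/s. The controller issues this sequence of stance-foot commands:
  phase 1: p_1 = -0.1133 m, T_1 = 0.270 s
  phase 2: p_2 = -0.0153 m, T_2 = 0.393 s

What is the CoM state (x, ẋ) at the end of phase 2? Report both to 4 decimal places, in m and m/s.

phase 1: p=-0.1133, T=0.270, ωT=0.924912, cosh=1.459106, sinh=1.062540; start (x,ẋ)=(-0.057700, 0.504000) → end (x,ẋ)=(0.124155, 0.937765)
phase 2: p=-0.0153, T=0.393, ωT=1.346261, cosh=2.051620, sinh=1.791409; start (x,ẋ)=(0.124155, 0.937765) → end (x,ẋ)=(0.761211, 2.779724)

x = 0.7612, ẋ = 2.7797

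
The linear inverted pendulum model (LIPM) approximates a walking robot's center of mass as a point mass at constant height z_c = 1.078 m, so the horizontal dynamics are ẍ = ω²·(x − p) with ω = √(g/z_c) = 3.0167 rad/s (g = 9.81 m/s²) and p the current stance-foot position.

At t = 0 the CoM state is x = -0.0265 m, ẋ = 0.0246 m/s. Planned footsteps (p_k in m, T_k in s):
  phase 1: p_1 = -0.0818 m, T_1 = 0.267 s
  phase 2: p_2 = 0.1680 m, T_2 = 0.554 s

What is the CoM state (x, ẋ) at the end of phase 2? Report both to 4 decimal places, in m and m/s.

phase 1: p=-0.0818, T=0.267, ωT=0.805459, cosh=1.342303, sinh=0.895420; start (x,ẋ)=(-0.026500, 0.024600) → end (x,ẋ)=(-0.000269, 0.182398)
phase 2: p=0.1680, T=0.554, ωT=1.671252, cosh=2.753417, sinh=2.565405; start (x,ẋ)=(-0.000269, 0.182398) → end (x,ẋ)=(-0.140203, -0.800025)

x = -0.1402, ẋ = -0.8000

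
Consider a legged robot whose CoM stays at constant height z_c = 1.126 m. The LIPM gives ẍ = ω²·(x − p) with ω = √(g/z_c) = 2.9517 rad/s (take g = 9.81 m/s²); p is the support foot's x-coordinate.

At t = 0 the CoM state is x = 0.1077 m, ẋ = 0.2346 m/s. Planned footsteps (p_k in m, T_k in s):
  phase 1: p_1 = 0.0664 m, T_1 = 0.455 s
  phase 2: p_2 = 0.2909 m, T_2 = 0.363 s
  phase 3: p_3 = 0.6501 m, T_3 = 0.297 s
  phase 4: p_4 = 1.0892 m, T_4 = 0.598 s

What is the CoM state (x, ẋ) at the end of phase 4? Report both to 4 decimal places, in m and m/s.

x = 2.1127, ẋ = 3.3353

phase 1: p=0.0664, T=0.455, ωT=1.343024, cosh=2.045832, sinh=1.784776; start (x,ẋ)=(0.107700, 0.234600) → end (x,ẋ)=(0.292746, 0.697526)
phase 2: p=0.2909, T=0.363, ωT=1.071467, cosh=1.631083, sinh=1.288577; start (x,ẋ)=(0.292746, 0.697526) → end (x,ẋ)=(0.598419, 1.144744)
phase 3: p=0.6501, T=0.297, ωT=0.876655, cosh=1.409511, sinh=0.993338; start (x,ẋ)=(0.598419, 1.144744) → end (x,ẋ)=(0.962497, 1.461998)
phase 4: p=1.0892, T=0.598, ωT=1.765117, cosh=3.006710, sinh=2.835543; start (x,ẋ)=(0.962497, 1.461998) → end (x,ẋ)=(2.112705, 3.335340)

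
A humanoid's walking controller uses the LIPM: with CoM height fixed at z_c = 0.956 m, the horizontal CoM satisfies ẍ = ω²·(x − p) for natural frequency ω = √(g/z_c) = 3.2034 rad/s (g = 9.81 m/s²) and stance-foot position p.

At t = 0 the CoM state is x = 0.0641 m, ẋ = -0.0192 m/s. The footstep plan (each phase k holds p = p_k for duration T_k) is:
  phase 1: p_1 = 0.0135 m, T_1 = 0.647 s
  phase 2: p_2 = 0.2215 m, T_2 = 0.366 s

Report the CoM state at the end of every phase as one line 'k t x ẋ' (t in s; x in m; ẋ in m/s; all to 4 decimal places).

1 0.6470 0.1943 0.5563
2 1.0130 0.4269 0.8571

phase 1: p=0.0135, T=0.647, ωT=2.072600, cosh=4.035656, sinh=3.909797; start (x,ẋ)=(0.064100, -0.019200) → end (x,ẋ)=(0.194270, 0.556262)
phase 2: p=0.2215, T=0.366, ωT=1.172444, cosh=1.769744, sinh=1.460134; start (x,ẋ)=(0.194270, 0.556262) → end (x,ẋ)=(0.426859, 0.857078)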